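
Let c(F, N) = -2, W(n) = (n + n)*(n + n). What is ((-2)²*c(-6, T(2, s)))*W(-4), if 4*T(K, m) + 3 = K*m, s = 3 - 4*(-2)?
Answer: -512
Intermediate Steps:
s = 11 (s = 3 + 8 = 11)
W(n) = 4*n² (W(n) = (2*n)*(2*n) = 4*n²)
T(K, m) = -¾ + K*m/4 (T(K, m) = -¾ + (K*m)/4 = -¾ + K*m/4)
((-2)²*c(-6, T(2, s)))*W(-4) = ((-2)²*(-2))*(4*(-4)²) = (4*(-2))*(4*16) = -8*64 = -512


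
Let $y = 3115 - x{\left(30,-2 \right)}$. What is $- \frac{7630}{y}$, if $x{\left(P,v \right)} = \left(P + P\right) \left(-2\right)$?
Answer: $- \frac{1526}{647} \approx -2.3586$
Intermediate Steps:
$x{\left(P,v \right)} = - 4 P$ ($x{\left(P,v \right)} = 2 P \left(-2\right) = - 4 P$)
$y = 3235$ ($y = 3115 - \left(-4\right) 30 = 3115 - -120 = 3115 + 120 = 3235$)
$- \frac{7630}{y} = - \frac{7630}{3235} = \left(-7630\right) \frac{1}{3235} = - \frac{1526}{647}$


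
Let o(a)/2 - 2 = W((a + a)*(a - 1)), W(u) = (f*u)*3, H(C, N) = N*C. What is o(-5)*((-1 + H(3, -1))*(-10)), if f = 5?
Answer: 72160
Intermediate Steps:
H(C, N) = C*N
W(u) = 15*u (W(u) = (5*u)*3 = 15*u)
o(a) = 4 + 60*a*(-1 + a) (o(a) = 4 + 2*(15*((a + a)*(a - 1))) = 4 + 2*(15*((2*a)*(-1 + a))) = 4 + 2*(15*(2*a*(-1 + a))) = 4 + 2*(30*a*(-1 + a)) = 4 + 60*a*(-1 + a))
o(-5)*((-1 + H(3, -1))*(-10)) = (4 + 60*(-5)*(-1 - 5))*((-1 + 3*(-1))*(-10)) = (4 + 60*(-5)*(-6))*((-1 - 3)*(-10)) = (4 + 1800)*(-4*(-10)) = 1804*40 = 72160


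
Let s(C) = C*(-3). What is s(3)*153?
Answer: -1377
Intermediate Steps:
s(C) = -3*C
s(3)*153 = -3*3*153 = -9*153 = -1377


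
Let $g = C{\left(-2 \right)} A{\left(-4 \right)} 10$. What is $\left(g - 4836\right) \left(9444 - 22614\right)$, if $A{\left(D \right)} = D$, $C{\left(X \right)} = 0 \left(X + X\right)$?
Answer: $63690120$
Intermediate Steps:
$C{\left(X \right)} = 0$ ($C{\left(X \right)} = 0 \cdot 2 X = 0$)
$g = 0$ ($g = 0 \left(-4\right) 10 = 0 \cdot 10 = 0$)
$\left(g - 4836\right) \left(9444 - 22614\right) = \left(0 - 4836\right) \left(9444 - 22614\right) = \left(-4836\right) \left(-13170\right) = 63690120$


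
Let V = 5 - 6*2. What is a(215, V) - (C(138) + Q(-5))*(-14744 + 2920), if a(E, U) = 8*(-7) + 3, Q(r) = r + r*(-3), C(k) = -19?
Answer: -106469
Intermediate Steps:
V = -7 (V = 5 - 12 = -7)
Q(r) = -2*r (Q(r) = r - 3*r = -2*r)
a(E, U) = -53 (a(E, U) = -56 + 3 = -53)
a(215, V) - (C(138) + Q(-5))*(-14744 + 2920) = -53 - (-19 - 2*(-5))*(-14744 + 2920) = -53 - (-19 + 10)*(-11824) = -53 - (-9)*(-11824) = -53 - 1*106416 = -53 - 106416 = -106469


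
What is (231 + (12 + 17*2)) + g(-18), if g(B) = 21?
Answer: 298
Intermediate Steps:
(231 + (12 + 17*2)) + g(-18) = (231 + (12 + 17*2)) + 21 = (231 + (12 + 34)) + 21 = (231 + 46) + 21 = 277 + 21 = 298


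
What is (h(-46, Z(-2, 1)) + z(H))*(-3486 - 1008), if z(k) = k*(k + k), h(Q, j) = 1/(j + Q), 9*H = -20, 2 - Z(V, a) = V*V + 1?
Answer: -8371466/189 ≈ -44294.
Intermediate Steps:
Z(V, a) = 1 - V² (Z(V, a) = 2 - (V*V + 1) = 2 - (V² + 1) = 2 - (1 + V²) = 2 + (-1 - V²) = 1 - V²)
H = -20/9 (H = (⅑)*(-20) = -20/9 ≈ -2.2222)
h(Q, j) = 1/(Q + j)
z(k) = 2*k² (z(k) = k*(2*k) = 2*k²)
(h(-46, Z(-2, 1)) + z(H))*(-3486 - 1008) = (1/(-46 + (1 - 1*(-2)²)) + 2*(-20/9)²)*(-3486 - 1008) = (1/(-46 + (1 - 1*4)) + 2*(400/81))*(-4494) = (1/(-46 + (1 - 4)) + 800/81)*(-4494) = (1/(-46 - 3) + 800/81)*(-4494) = (1/(-49) + 800/81)*(-4494) = (-1/49 + 800/81)*(-4494) = (39119/3969)*(-4494) = -8371466/189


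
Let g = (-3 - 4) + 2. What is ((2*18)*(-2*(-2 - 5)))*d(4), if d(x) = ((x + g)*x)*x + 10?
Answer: -3024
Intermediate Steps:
g = -5 (g = -7 + 2 = -5)
d(x) = 10 + x²*(-5 + x) (d(x) = ((x - 5)*x)*x + 10 = ((-5 + x)*x)*x + 10 = (x*(-5 + x))*x + 10 = x²*(-5 + x) + 10 = 10 + x²*(-5 + x))
((2*18)*(-2*(-2 - 5)))*d(4) = ((2*18)*(-2*(-2 - 5)))*(10 + 4³ - 5*4²) = (36*(-2*(-7)))*(10 + 64 - 5*16) = (36*14)*(10 + 64 - 80) = 504*(-6) = -3024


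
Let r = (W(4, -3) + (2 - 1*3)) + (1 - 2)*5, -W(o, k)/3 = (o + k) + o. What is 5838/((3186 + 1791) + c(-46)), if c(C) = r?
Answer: 139/118 ≈ 1.1780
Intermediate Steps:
W(o, k) = -6*o - 3*k (W(o, k) = -3*((o + k) + o) = -3*((k + o) + o) = -3*(k + 2*o) = -6*o - 3*k)
r = -21 (r = ((-6*4 - 3*(-3)) + (2 - 1*3)) + (1 - 2)*5 = ((-24 + 9) + (2 - 3)) - 1*5 = (-15 - 1) - 5 = -16 - 5 = -21)
c(C) = -21
5838/((3186 + 1791) + c(-46)) = 5838/((3186 + 1791) - 21) = 5838/(4977 - 21) = 5838/4956 = 5838*(1/4956) = 139/118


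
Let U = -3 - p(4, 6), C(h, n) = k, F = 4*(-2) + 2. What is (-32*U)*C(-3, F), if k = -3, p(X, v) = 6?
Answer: -864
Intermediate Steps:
F = -6 (F = -8 + 2 = -6)
C(h, n) = -3
U = -9 (U = -3 - 1*6 = -3 - 6 = -9)
(-32*U)*C(-3, F) = -32*(-9)*(-3) = 288*(-3) = -864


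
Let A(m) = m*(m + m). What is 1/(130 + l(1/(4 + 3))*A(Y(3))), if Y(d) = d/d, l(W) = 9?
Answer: 1/148 ≈ 0.0067568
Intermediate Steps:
Y(d) = 1
A(m) = 2*m² (A(m) = m*(2*m) = 2*m²)
1/(130 + l(1/(4 + 3))*A(Y(3))) = 1/(130 + 9*(2*1²)) = 1/(130 + 9*(2*1)) = 1/(130 + 9*2) = 1/(130 + 18) = 1/148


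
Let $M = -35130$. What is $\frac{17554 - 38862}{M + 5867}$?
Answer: $\frac{21308}{29263} \approx 0.72816$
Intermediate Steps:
$\frac{17554 - 38862}{M + 5867} = \frac{17554 - 38862}{-35130 + 5867} = - \frac{21308}{-29263} = \left(-21308\right) \left(- \frac{1}{29263}\right) = \frac{21308}{29263}$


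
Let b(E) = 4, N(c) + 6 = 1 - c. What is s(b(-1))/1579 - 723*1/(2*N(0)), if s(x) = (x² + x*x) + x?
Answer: 1141977/15790 ≈ 72.323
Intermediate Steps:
N(c) = -5 - c (N(c) = -6 + (1 - c) = -5 - c)
s(x) = x + 2*x² (s(x) = (x² + x²) + x = 2*x² + x = x + 2*x²)
s(b(-1))/1579 - 723*1/(2*N(0)) = (4*(1 + 2*4))/1579 - 723*1/(2*(-5 - 1*0)) = (4*(1 + 8))*(1/1579) - 723*1/(2*(-5 + 0)) = (4*9)*(1/1579) - 723/((-5*2)) = 36*(1/1579) - 723/(-10) = 36/1579 - 723*(-⅒) = 36/1579 + 723/10 = 1141977/15790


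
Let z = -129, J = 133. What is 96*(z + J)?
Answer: 384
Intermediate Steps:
96*(z + J) = 96*(-129 + 133) = 96*4 = 384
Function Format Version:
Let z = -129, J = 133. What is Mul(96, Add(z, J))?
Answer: 384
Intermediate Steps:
Mul(96, Add(z, J)) = Mul(96, Add(-129, 133)) = Mul(96, 4) = 384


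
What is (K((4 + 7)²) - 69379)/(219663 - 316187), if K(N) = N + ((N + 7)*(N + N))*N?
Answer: -1839419/48262 ≈ -38.113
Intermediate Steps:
K(N) = N + 2*N²*(7 + N) (K(N) = N + ((7 + N)*(2*N))*N = N + (2*N*(7 + N))*N = N + 2*N²*(7 + N))
(K((4 + 7)²) - 69379)/(219663 - 316187) = ((4 + 7)²*(1 + 2*((4 + 7)²)² + 14*(4 + 7)²) - 69379)/(219663 - 316187) = (11²*(1 + 2*(11²)² + 14*11²) - 69379)/(-96524) = (121*(1 + 2*121² + 14*121) - 69379)*(-1/96524) = (121*(1 + 2*14641 + 1694) - 69379)*(-1/96524) = (121*(1 + 29282 + 1694) - 69379)*(-1/96524) = (121*30977 - 69379)*(-1/96524) = (3748217 - 69379)*(-1/96524) = 3678838*(-1/96524) = -1839419/48262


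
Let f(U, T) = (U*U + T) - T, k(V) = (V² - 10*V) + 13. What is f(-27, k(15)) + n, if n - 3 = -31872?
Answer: -31140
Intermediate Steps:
n = -31869 (n = 3 - 31872 = -31869)
k(V) = 13 + V² - 10*V
f(U, T) = U² (f(U, T) = (U² + T) - T = (T + U²) - T = U²)
f(-27, k(15)) + n = (-27)² - 31869 = 729 - 31869 = -31140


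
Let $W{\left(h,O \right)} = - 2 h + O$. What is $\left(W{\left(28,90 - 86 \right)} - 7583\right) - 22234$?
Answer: $-29869$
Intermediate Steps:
$W{\left(h,O \right)} = O - 2 h$
$\left(W{\left(28,90 - 86 \right)} - 7583\right) - 22234 = \left(\left(\left(90 - 86\right) - 56\right) - 7583\right) - 22234 = \left(\left(4 - 56\right) - 7583\right) - 22234 = \left(-52 - 7583\right) - 22234 = -7635 - 22234 = -29869$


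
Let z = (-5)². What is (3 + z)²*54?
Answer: 42336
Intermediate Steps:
z = 25
(3 + z)²*54 = (3 + 25)²*54 = 28²*54 = 784*54 = 42336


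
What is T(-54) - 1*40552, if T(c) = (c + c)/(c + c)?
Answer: -40551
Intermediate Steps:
T(c) = 1 (T(c) = (2*c)/((2*c)) = (2*c)*(1/(2*c)) = 1)
T(-54) - 1*40552 = 1 - 1*40552 = 1 - 40552 = -40551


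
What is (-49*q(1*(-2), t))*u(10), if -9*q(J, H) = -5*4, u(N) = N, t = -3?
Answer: -9800/9 ≈ -1088.9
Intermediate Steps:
q(J, H) = 20/9 (q(J, H) = -(-5)*4/9 = -⅑*(-20) = 20/9)
(-49*q(1*(-2), t))*u(10) = -49*20/9*10 = -980/9*10 = -9800/9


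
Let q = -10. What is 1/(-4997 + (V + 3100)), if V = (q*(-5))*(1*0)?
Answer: -1/1897 ≈ -0.00052715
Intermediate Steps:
V = 0 (V = (-10*(-5))*(1*0) = 50*0 = 0)
1/(-4997 + (V + 3100)) = 1/(-4997 + (0 + 3100)) = 1/(-4997 + 3100) = 1/(-1897) = -1/1897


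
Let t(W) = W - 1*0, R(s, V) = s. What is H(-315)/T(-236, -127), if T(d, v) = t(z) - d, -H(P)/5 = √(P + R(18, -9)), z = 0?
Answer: -15*I*√33/236 ≈ -0.36512*I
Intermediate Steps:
H(P) = -5*√(18 + P) (H(P) = -5*√(P + 18) = -5*√(18 + P))
t(W) = W (t(W) = W + 0 = W)
T(d, v) = -d (T(d, v) = 0 - d = -d)
H(-315)/T(-236, -127) = (-5*√(18 - 315))/((-1*(-236))) = -15*I*√33/236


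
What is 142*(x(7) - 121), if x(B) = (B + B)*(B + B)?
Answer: 10650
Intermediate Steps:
x(B) = 4*B**2 (x(B) = (2*B)*(2*B) = 4*B**2)
142*(x(7) - 121) = 142*(4*7**2 - 121) = 142*(4*49 - 121) = 142*(196 - 121) = 142*75 = 10650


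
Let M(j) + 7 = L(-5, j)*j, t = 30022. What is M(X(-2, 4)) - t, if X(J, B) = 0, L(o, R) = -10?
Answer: -30029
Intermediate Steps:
M(j) = -7 - 10*j
M(X(-2, 4)) - t = (-7 - 10*0) - 1*30022 = (-7 + 0) - 30022 = -7 - 30022 = -30029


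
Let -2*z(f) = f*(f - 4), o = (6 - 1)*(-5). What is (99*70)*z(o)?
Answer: -2512125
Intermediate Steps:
o = -25 (o = 5*(-5) = -25)
z(f) = -f*(-4 + f)/2 (z(f) = -f*(f - 4)/2 = -f*(-4 + f)/2)
(99*70)*z(o) = (99*70)*((1/2)*(-25)*(4 - 1*(-25))) = 6930*((1/2)*(-25)*(4 + 25)) = 6930*((1/2)*(-25)*29) = 6930*(-725/2) = -2512125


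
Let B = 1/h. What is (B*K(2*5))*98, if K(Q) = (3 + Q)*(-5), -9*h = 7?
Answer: 8190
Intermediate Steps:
h = -7/9 (h = -1/9*7 = -7/9 ≈ -0.77778)
B = -9/7 (B = 1/(-7/9) = -9/7 ≈ -1.2857)
K(Q) = -15 - 5*Q
(B*K(2*5))*98 = -9*(-15 - 10*5)/7*98 = -9*(-15 - 5*10)/7*98 = -9*(-15 - 50)/7*98 = -9/7*(-65)*98 = (585/7)*98 = 8190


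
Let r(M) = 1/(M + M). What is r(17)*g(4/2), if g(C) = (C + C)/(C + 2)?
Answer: 1/34 ≈ 0.029412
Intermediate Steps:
r(M) = 1/(2*M)
g(C) = 2*C/(2 + C) (g(C) = (2*C)/(2 + C) = 2*C/(2 + C))
r(17)*g(4/2) = ((½)/17)*(2*(4/2)/(2 + 4/2)) = ((½)*(1/17))*(2*(4*(½))/(2 + 4*(½))) = (2*2/(2 + 2))/34 = (2*2/4)/34 = (2*2*(¼))/34 = (1/34)*1 = 1/34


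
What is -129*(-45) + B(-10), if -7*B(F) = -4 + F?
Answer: 5807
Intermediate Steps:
B(F) = 4/7 - F/7 (B(F) = -(-4 + F)/7 = 4/7 - F/7)
-129*(-45) + B(-10) = -129*(-45) + (4/7 - 1/7*(-10)) = 5805 + (4/7 + 10/7) = 5805 + 2 = 5807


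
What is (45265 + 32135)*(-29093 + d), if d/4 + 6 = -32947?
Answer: -12454047000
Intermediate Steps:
d = -131812 (d = -24 + 4*(-32947) = -24 - 131788 = -131812)
(45265 + 32135)*(-29093 + d) = (45265 + 32135)*(-29093 - 131812) = 77400*(-160905) = -12454047000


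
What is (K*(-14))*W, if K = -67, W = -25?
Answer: -23450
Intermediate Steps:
(K*(-14))*W = -67*(-14)*(-25) = 938*(-25) = -23450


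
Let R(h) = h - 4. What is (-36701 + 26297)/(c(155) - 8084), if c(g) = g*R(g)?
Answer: -3468/5107 ≈ -0.67907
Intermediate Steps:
R(h) = -4 + h
c(g) = g*(-4 + g)
(-36701 + 26297)/(c(155) - 8084) = (-36701 + 26297)/(155*(-4 + 155) - 8084) = -10404/(155*151 - 8084) = -10404/(23405 - 8084) = -10404/15321 = -10404*1/15321 = -3468/5107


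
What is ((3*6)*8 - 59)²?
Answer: 7225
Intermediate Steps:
((3*6)*8 - 59)² = (18*8 - 59)² = (144 - 59)² = 85² = 7225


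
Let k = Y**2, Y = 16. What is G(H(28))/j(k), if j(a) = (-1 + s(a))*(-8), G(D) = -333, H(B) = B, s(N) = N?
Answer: 111/680 ≈ 0.16324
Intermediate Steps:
k = 256 (k = 16**2 = 256)
j(a) = 8 - 8*a (j(a) = (-1 + a)*(-8) = 8 - 8*a)
G(H(28))/j(k) = -333/(8 - 8*256) = -333/(8 - 2048) = -333/(-2040) = -333*(-1/2040) = 111/680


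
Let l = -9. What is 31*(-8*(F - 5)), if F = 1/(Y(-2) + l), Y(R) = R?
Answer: 13888/11 ≈ 1262.5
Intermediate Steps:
F = -1/11 (F = 1/(-2 - 9) = 1/(-11) = -1/11 ≈ -0.090909)
31*(-8*(F - 5)) = 31*(-8*(-1/11 - 5)) = 31*(-8*(-56/11)) = 31*(448/11) = 13888/11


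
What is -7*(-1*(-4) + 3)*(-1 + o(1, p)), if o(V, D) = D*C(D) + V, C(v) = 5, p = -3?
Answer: 735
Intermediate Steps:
o(V, D) = V + 5*D (o(V, D) = D*5 + V = 5*D + V = V + 5*D)
-7*(-1*(-4) + 3)*(-1 + o(1, p)) = -7*(-1*(-4) + 3)*(-1 + (1 + 5*(-3))) = -7*(4 + 3)*(-1 + (1 - 15)) = -49*(-1 - 14) = -49*(-15) = -7*(-105) = 735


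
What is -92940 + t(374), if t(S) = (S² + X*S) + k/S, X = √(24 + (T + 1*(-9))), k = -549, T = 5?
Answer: 17553515/374 + 748*√5 ≈ 48607.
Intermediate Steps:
X = 2*√5 (X = √(24 + (5 + 1*(-9))) = √(24 + (5 - 9)) = √(24 - 4) = √20 = 2*√5 ≈ 4.4721)
t(S) = S² - 549/S + 2*S*√5 (t(S) = (S² + (2*√5)*S) - 549/S = (S² + 2*S*√5) - 549/S = S² - 549/S + 2*S*√5)
-92940 + t(374) = -92940 + (-549 + 374²*(374 + 2*√5))/374 = -92940 + (-549 + 139876*(374 + 2*√5))/374 = -92940 + (-549 + (52313624 + 279752*√5))/374 = -92940 + (52313075 + 279752*√5)/374 = -92940 + (52313075/374 + 748*√5) = 17553515/374 + 748*√5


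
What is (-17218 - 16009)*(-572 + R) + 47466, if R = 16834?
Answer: -540290008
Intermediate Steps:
(-17218 - 16009)*(-572 + R) + 47466 = (-17218 - 16009)*(-572 + 16834) + 47466 = -33227*16262 + 47466 = -540337474 + 47466 = -540290008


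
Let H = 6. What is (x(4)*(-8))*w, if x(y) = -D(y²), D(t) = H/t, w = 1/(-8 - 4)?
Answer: -¼ ≈ -0.25000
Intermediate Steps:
w = -1/12 (w = 1/(-12) = -1/12 ≈ -0.083333)
D(t) = 6/t
x(y) = -6/y² (x(y) = -6/(y²) = -6/y²)
(x(4)*(-8))*w = (-6/4²*(-8))*(-1/12) = (-6*1/16*(-8))*(-1/12) = -3/8*(-8)*(-1/12) = 3*(-1/12) = -¼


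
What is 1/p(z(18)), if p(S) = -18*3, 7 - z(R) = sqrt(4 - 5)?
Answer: -1/54 ≈ -0.018519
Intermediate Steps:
z(R) = 7 - I (z(R) = 7 - sqrt(4 - 5) = 7 - sqrt(-1) = 7 - I)
p(S) = -54
1/p(z(18)) = 1/(-54) = -1/54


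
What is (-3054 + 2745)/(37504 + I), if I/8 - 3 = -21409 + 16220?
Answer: 103/1328 ≈ 0.077560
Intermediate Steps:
I = -41488 (I = 24 + 8*(-21409 + 16220) = 24 + 8*(-5189) = 24 - 41512 = -41488)
(-3054 + 2745)/(37504 + I) = (-3054 + 2745)/(37504 - 41488) = -309/(-3984) = -309*(-1/3984) = 103/1328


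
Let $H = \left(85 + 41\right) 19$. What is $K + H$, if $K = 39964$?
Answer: $42358$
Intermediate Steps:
$H = 2394$ ($H = 126 \cdot 19 = 2394$)
$K + H = 39964 + 2394 = 42358$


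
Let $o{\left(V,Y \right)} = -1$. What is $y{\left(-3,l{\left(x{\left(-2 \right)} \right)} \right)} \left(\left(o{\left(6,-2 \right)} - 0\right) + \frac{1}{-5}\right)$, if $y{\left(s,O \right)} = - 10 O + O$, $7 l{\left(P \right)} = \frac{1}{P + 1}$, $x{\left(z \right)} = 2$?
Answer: $\frac{18}{35} \approx 0.51429$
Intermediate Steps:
$l{\left(P \right)} = \frac{1}{7 \left(1 + P\right)}$ ($l{\left(P \right)} = \frac{1}{7 \left(P + 1\right)} = \frac{1}{7 \left(1 + P\right)}$)
$y{\left(s,O \right)} = - 9 O$
$y{\left(-3,l{\left(x{\left(-2 \right)} \right)} \right)} \left(\left(o{\left(6,-2 \right)} - 0\right) + \frac{1}{-5}\right) = - 9 \frac{1}{7 \left(1 + 2\right)} \left(\left(-1 - 0\right) + \frac{1}{-5}\right) = - 9 \frac{1}{7 \cdot 3} \left(\left(-1 + 0\right) - \frac{1}{5}\right) = - 9 \cdot \frac{1}{7} \cdot \frac{1}{3} \left(-1 - \frac{1}{5}\right) = \left(-9\right) \frac{1}{21} \left(- \frac{6}{5}\right) = \left(- \frac{3}{7}\right) \left(- \frac{6}{5}\right) = \frac{18}{35}$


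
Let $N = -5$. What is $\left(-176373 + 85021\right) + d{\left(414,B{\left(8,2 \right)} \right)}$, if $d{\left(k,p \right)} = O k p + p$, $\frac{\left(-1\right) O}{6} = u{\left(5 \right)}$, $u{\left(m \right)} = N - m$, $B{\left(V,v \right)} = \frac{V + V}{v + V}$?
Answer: $- \frac{258032}{5} \approx -51606.0$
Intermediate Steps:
$B{\left(V,v \right)} = \frac{2 V}{V + v}$
$u{\left(m \right)} = -5 - m$
$O = 60$ ($O = - 6 \left(-5 - 5\right) = \left(-6\right) \left(-10\right) = 60$)
$d{\left(k,p \right)} = p + 60 k p$ ($d{\left(k,p \right)} = 60 k p + p = p + 60 k p$)
$\left(-176373 + 85021\right) + d{\left(414,B{\left(8,2 \right)} \right)} = \left(-176373 + 85021\right) + 2 \cdot 8 \frac{1}{8 + 2} \left(1 + 60 \cdot 414\right) = -91352 + 2 \cdot 8 \cdot \frac{1}{10} \left(1 + 24840\right) = -91352 + 2 \cdot 8 \cdot \frac{1}{10} \cdot 24841 = -91352 + \frac{8}{5} \cdot 24841 = -91352 + \frac{198728}{5} = - \frac{258032}{5}$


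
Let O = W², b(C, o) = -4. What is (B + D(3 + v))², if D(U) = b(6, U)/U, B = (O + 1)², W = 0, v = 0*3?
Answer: ⅑ ≈ 0.11111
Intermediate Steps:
v = 0
O = 0 (O = 0² = 0)
B = 1 (B = (0 + 1)² = 1² = 1)
D(U) = -4/U
(B + D(3 + v))² = (1 - 4/(3 + 0))² = (1 - 4/3)² = (-⅓)² = ⅑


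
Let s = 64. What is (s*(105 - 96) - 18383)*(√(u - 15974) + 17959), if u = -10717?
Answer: -319795913 - 17807*I*√26691 ≈ -3.198e+8 - 2.9092e+6*I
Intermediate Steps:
(s*(105 - 96) - 18383)*(√(u - 15974) + 17959) = (64*(105 - 96) - 18383)*(√(-10717 - 15974) + 17959) = (64*9 - 18383)*(√(-26691) + 17959) = (576 - 18383)*(I*√26691 + 17959) = -17807*(17959 + I*√26691) = -319795913 - 17807*I*√26691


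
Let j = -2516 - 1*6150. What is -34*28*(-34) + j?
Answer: 23702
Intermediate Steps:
j = -8666 (j = -2516 - 6150 = -8666)
-34*28*(-34) + j = -34*28*(-34) - 8666 = -952*(-34) - 8666 = 32368 - 8666 = 23702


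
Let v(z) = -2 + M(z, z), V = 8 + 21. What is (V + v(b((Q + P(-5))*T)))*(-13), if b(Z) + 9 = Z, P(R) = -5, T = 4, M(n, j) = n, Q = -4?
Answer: 234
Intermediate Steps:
b(Z) = -9 + Z
V = 29
v(z) = -2 + z
(V + v(b((Q + P(-5))*T)))*(-13) = (29 + (-2 + (-9 + (-4 - 5)*4)))*(-13) = (29 + (-2 + (-9 - 9*4)))*(-13) = (29 + (-2 + (-9 - 36)))*(-13) = (29 + (-2 - 45))*(-13) = (29 - 47)*(-13) = -18*(-13) = 234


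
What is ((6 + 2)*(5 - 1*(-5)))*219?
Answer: 17520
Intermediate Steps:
((6 + 2)*(5 - 1*(-5)))*219 = (8*(5 + 5))*219 = (8*10)*219 = 80*219 = 17520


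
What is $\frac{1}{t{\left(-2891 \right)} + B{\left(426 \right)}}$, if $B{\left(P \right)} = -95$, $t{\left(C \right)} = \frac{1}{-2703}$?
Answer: $- \frac{2703}{256786} \approx -0.010526$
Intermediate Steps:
$t{\left(C \right)} = - \frac{1}{2703}$
$\frac{1}{t{\left(-2891 \right)} + B{\left(426 \right)}} = \frac{1}{- \frac{1}{2703} - 95} = \frac{1}{- \frac{256786}{2703}} = - \frac{2703}{256786}$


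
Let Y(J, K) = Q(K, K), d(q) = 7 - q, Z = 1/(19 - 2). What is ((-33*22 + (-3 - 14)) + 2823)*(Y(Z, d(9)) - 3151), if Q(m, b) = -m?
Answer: -6549920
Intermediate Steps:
Z = 1/17 ≈ 0.058824
Y(J, K) = -K
((-33*22 + (-3 - 14)) + 2823)*(Y(Z, d(9)) - 3151) = ((-33*22 + (-3 - 14)) + 2823)*(-(7 - 1*9) - 3151) = ((-726 - 17) + 2823)*(-(7 - 9) - 3151) = (-743 + 2823)*(-1*(-2) - 3151) = 2080*(2 - 3151) = 2080*(-3149) = -6549920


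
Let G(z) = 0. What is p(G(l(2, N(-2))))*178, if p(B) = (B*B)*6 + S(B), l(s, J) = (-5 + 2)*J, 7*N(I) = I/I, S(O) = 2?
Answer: 356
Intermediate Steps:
N(I) = ⅐ (N(I) = (I/I)/7 = (⅐)*1 = ⅐)
l(s, J) = -3*J
p(B) = 2 + 6*B² (p(B) = (B*B)*6 + 2 = B²*6 + 2 = 6*B² + 2 = 2 + 6*B²)
p(G(l(2, N(-2))))*178 = (2 + 6*0²)*178 = (2 + 6*0)*178 = (2 + 0)*178 = 2*178 = 356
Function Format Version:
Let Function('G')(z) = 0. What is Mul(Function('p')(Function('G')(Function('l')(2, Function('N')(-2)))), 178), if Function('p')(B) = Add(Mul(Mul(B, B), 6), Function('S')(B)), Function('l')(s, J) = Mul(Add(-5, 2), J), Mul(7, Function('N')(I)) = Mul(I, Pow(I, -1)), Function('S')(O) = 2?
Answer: 356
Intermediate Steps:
Function('N')(I) = Rational(1, 7) (Function('N')(I) = Mul(Rational(1, 7), Mul(I, Pow(I, -1))) = Mul(Rational(1, 7), 1) = Rational(1, 7))
Function('l')(s, J) = Mul(-3, J)
Function('p')(B) = Add(2, Mul(6, Pow(B, 2))) (Function('p')(B) = Add(Mul(Mul(B, B), 6), 2) = Add(Mul(Pow(B, 2), 6), 2) = Add(Mul(6, Pow(B, 2)), 2) = Add(2, Mul(6, Pow(B, 2))))
Mul(Function('p')(Function('G')(Function('l')(2, Function('N')(-2)))), 178) = Mul(Add(2, Mul(6, Pow(0, 2))), 178) = Mul(Add(2, Mul(6, 0)), 178) = Mul(Add(2, 0), 178) = Mul(2, 178) = 356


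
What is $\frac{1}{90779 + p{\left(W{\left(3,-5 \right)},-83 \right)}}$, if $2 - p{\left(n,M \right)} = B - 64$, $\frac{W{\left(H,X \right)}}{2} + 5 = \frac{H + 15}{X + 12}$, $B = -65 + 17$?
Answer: $\frac{1}{90893} \approx 1.1002 \cdot 10^{-5}$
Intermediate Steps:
$B = -48$
$W{\left(H,X \right)} = -10 + \frac{2 \left(15 + H\right)}{12 + X}$ ($W{\left(H,X \right)} = -10 + 2 \frac{H + 15}{X + 12} = -10 + 2 \frac{15 + H}{12 + X} = -10 + \frac{2 \left(15 + H\right)}{12 + X}$)
$p{\left(n,M \right)} = 114$ ($p{\left(n,M \right)} = 2 - \left(-48 - 64\right) = 2 - -112 = 2 + 112 = 114$)
$\frac{1}{90779 + p{\left(W{\left(3,-5 \right)},-83 \right)}} = \frac{1}{90779 + 114} = \frac{1}{90893}$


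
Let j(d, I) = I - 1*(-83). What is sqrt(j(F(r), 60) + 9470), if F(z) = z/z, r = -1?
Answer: sqrt(9613) ≈ 98.046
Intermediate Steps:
F(z) = 1
j(d, I) = 83 + I (j(d, I) = I + 83 = 83 + I)
sqrt(j(F(r), 60) + 9470) = sqrt((83 + 60) + 9470) = sqrt(143 + 9470) = sqrt(9613)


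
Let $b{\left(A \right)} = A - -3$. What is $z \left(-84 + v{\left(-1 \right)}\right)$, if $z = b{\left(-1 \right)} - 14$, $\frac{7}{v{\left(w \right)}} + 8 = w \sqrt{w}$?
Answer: $\frac{66192}{65} - \frac{84 i}{65} \approx 1018.3 - 1.2923 i$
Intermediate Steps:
$b{\left(A \right)} = 3 + A$ ($b{\left(A \right)} = A + 3 = 3 + A$)
$v{\left(w \right)} = \frac{7}{-8 + w^{\frac{3}{2}}}$ ($v{\left(w \right)} = \frac{7}{-8 + w \sqrt{w}} = \frac{7}{-8 + w^{\frac{3}{2}}}$)
$z = -12$ ($z = \left(3 - 1\right) - 14 = 2 - 14 = -12$)
$z \left(-84 + v{\left(-1 \right)}\right) = - 12 \left(-84 + \frac{7}{-8 + \left(-1\right)^{\frac{3}{2}}}\right) = - 12 \left(-84 + \frac{7}{-8 - i}\right) = - 12 \left(-84 + 7 \frac{-8 + i}{65}\right) = - 12 \left(-84 + \frac{7 \left(-8 + i\right)}{65}\right) = 1008 - \frac{84 \left(-8 + i\right)}{65}$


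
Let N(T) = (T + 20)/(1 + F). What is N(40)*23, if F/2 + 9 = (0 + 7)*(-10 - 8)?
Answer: -1380/269 ≈ -5.1301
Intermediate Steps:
F = -270 (F = -18 + 2*((0 + 7)*(-10 - 8)) = -18 + 2*(7*(-18)) = -18 + 2*(-126) = -18 - 252 = -270)
N(T) = -20/269 - T/269 (N(T) = (T + 20)/(1 - 270) = (20 + T)/(-269) = (20 + T)*(-1/269) = -20/269 - T/269)
N(40)*23 = (-20/269 - 1/269*40)*23 = (-20/269 - 40/269)*23 = -60/269*23 = -1380/269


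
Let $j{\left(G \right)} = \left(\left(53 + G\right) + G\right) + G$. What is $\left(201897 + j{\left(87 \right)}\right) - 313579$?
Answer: $-111368$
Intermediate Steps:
$j{\left(G \right)} = 53 + 3 G$ ($j{\left(G \right)} = \left(53 + 2 G\right) + G = 53 + 3 G$)
$\left(201897 + j{\left(87 \right)}\right) - 313579 = \left(201897 + \left(53 + 3 \cdot 87\right)\right) - 313579 = \left(201897 + \left(53 + 261\right)\right) - 313579 = \left(201897 + 314\right) - 313579 = 202211 - 313579 = -111368$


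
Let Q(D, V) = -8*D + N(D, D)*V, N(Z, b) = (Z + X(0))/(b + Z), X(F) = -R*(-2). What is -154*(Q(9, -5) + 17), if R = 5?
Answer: 83545/9 ≈ 9282.8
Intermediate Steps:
X(F) = 10 (X(F) = -1*5*(-2) = -5*(-2) = 10)
N(Z, b) = (10 + Z)/(Z + b) (N(Z, b) = (Z + 10)/(b + Z) = (10 + Z)/(Z + b))
Q(D, V) = -8*D + V*(10 + D)/(2*D) (Q(D, V) = -8*D + ((10 + D)/(D + D))*V = -8*D + ((10 + D)/((2*D)))*V = -8*D + ((1/(2*D))*(10 + D))*V = -8*D + ((10 + D)/(2*D))*V = -8*D + V*(10 + D)/(2*D))
-154*(Q(9, -5) + 17) = -154*(((1/2)*(-5) - 8*9 + 5*(-5)/9) + 17) = -154*((-5/2 - 72 + 5*(-5)*(1/9)) + 17) = -154*((-5/2 - 72 - 25/9) + 17) = -154*(-1391/18 + 17) = -154*(-1085/18) = 83545/9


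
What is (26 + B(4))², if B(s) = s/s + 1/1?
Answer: 784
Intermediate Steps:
B(s) = 2 (B(s) = 1 + 1*1 = 1 + 1 = 2)
(26 + B(4))² = (26 + 2)² = 28² = 784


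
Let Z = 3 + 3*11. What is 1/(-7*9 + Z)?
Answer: -1/27 ≈ -0.037037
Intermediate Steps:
Z = 36 (Z = 3 + 33 = 36)
1/(-7*9 + Z) = 1/(-7*9 + 36) = 1/(-63 + 36) = 1/(-27) = -1/27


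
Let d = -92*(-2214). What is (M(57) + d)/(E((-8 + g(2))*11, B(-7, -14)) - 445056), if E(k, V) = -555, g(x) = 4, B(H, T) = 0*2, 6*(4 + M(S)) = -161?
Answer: -1221943/2673666 ≈ -0.45703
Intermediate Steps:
M(S) = -185/6 (M(S) = -4 + (⅙)*(-161) = -4 - 161/6 = -185/6)
B(H, T) = 0
d = 203688
(M(57) + d)/(E((-8 + g(2))*11, B(-7, -14)) - 445056) = (-185/6 + 203688)/(-555 - 445056) = (1221943/6)/(-445611) = (1221943/6)*(-1/445611) = -1221943/2673666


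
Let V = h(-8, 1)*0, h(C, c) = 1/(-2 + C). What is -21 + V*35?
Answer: -21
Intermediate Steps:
V = 0 (V = 0/(-2 - 8) = 0/(-10) = -⅒*0 = 0)
-21 + V*35 = -21 + 0*35 = -21 + 0 = -21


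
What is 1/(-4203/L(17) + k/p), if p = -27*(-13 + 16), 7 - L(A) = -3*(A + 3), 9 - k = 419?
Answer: -5427/312973 ≈ -0.017340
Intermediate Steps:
k = -410 (k = 9 - 1*419 = 9 - 419 = -410)
L(A) = 16 + 3*A (L(A) = 7 - (-3)*(A + 3) = 7 - (-3)*(3 + A) = 7 - (-9 - 3*A) = 7 + (9 + 3*A) = 16 + 3*A)
p = -81 (p = -27*3 = -81)
1/(-4203/L(17) + k/p) = 1/(-4203/(16 + 3*17) - 410/(-81)) = 1/(-4203/(16 + 51) - 410*(-1/81)) = 1/(-4203/67 + 410/81) = 1/(-312973/5427) = -5427/312973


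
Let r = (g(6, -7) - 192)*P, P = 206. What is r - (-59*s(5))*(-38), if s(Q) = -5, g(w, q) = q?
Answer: -29784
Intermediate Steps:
r = -40994 (r = (-7 - 192)*206 = -199*206 = -40994)
r - (-59*s(5))*(-38) = -40994 - (-59*(-5))*(-38) = -40994 - 295*(-38) = -40994 - 1*(-11210) = -40994 + 11210 = -29784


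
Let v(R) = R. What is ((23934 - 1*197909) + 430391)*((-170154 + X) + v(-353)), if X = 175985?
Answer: 1404646848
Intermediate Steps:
((23934 - 1*197909) + 430391)*((-170154 + X) + v(-353)) = ((23934 - 1*197909) + 430391)*((-170154 + 175985) - 353) = ((23934 - 197909) + 430391)*(5831 - 353) = (-173975 + 430391)*5478 = 256416*5478 = 1404646848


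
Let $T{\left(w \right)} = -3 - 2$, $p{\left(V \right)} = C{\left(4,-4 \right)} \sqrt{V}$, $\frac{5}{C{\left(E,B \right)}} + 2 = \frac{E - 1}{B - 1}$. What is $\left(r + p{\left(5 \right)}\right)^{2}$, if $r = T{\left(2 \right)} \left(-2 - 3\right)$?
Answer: $\frac{108750}{169} - \frac{1250 \sqrt{5}}{13} \approx 428.48$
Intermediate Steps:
$C{\left(E,B \right)} = \frac{5}{-2 + \frac{-1 + E}{-1 + B}}$ ($C{\left(E,B \right)} = \frac{5}{-2 + \frac{E - 1}{B - 1}} = \frac{5}{-2 + \frac{-1 + E}{-1 + B}}$)
$p{\left(V \right)} = - \frac{25 \sqrt{V}}{13}$ ($p{\left(V \right)} = \frac{5 \left(-1 - 4\right)}{1 + 4 - -8} \sqrt{V} = 5 \frac{1}{1 + 4 + 8} \left(-5\right) \sqrt{V} = 5 \cdot \frac{1}{13} \left(-5\right) \sqrt{V} = - \frac{25 \sqrt{V}}{13}$)
$T{\left(w \right)} = -5$
$r = 25$ ($r = - 5 \left(-2 - 3\right) = \left(-5\right) \left(-5\right) = 25$)
$\left(r + p{\left(5 \right)}\right)^{2} = \left(25 - \frac{25 \sqrt{5}}{13}\right)^{2}$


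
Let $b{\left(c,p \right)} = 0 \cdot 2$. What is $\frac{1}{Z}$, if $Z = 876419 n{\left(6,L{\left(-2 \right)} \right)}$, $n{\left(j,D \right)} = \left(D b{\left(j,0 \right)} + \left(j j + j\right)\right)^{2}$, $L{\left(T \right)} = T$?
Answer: $\frac{1}{1546003116} \approx 6.4683 \cdot 10^{-10}$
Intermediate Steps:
$b{\left(c,p \right)} = 0$
$n{\left(j,D \right)} = \left(j + j^{2}\right)^{2}$ ($n{\left(j,D \right)} = \left(D 0 + \left(j j + j\right)\right)^{2} = \left(0 + \left(j^{2} + j\right)\right)^{2} = \left(0 + \left(j + j^{2}\right)\right)^{2} = \left(j + j^{2}\right)^{2}$)
$Z = 1546003116$ ($Z = 876419 \cdot 6^{2} \left(1 + 6\right)^{2} = 876419 \cdot 36 \cdot 7^{2} = 876419 \cdot 36 \cdot 49 = 876419 \cdot 1764 = 1546003116$)
$\frac{1}{Z} = \frac{1}{1546003116}$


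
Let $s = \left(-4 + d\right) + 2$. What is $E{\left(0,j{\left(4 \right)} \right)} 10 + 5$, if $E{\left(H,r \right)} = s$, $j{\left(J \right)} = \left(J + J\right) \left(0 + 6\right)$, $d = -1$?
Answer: $-25$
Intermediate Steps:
$s = -3$ ($s = \left(-4 - 1\right) + 2 = -5 + 2 = -3$)
$j{\left(J \right)} = 12 J$ ($j{\left(J \right)} = 2 J 6 = 12 J$)
$E{\left(H,r \right)} = -3$
$E{\left(0,j{\left(4 \right)} \right)} 10 + 5 = \left(-3\right) 10 + 5 = -30 + 5 = -25$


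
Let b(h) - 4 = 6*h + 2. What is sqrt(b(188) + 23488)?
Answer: sqrt(24622) ≈ 156.91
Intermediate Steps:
b(h) = 6 + 6*h (b(h) = 4 + (6*h + 2) = 4 + (2 + 6*h) = 6 + 6*h)
sqrt(b(188) + 23488) = sqrt((6 + 6*188) + 23488) = sqrt((6 + 1128) + 23488) = sqrt(1134 + 23488) = sqrt(24622)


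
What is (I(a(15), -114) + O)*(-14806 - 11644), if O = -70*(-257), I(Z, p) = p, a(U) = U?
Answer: -472820200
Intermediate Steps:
O = 17990
(I(a(15), -114) + O)*(-14806 - 11644) = (-114 + 17990)*(-14806 - 11644) = 17876*(-26450) = -472820200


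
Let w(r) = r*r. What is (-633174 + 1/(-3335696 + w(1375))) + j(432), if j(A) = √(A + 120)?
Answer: -914981385355/1445071 + 2*√138 ≈ -6.3315e+5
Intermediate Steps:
w(r) = r²
j(A) = √(120 + A)
(-633174 + 1/(-3335696 + w(1375))) + j(432) = (-633174 + 1/(-3335696 + 1375²)) + √(120 + 432) = (-633174 + 1/(-3335696 + 1890625)) + √552 = (-633174 + 1/(-1445071)) + 2*√138 = (-633174 - 1/1445071) + 2*√138 = -914981385355/1445071 + 2*√138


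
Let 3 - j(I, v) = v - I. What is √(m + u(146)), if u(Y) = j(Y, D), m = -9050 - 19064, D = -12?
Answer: I*√27953 ≈ 167.19*I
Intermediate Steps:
j(I, v) = 3 + I - v (j(I, v) = 3 - (v - I) = 3 + (I - v) = 3 + I - v)
m = -28114
u(Y) = 15 + Y (u(Y) = 3 + Y - 1*(-12) = 3 + Y + 12 = 15 + Y)
√(m + u(146)) = √(-28114 + (15 + 146)) = √(-28114 + 161) = √(-27953) = I*√27953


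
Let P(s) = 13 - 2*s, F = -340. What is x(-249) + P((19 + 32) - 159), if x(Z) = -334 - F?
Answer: 235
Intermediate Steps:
x(Z) = 6 (x(Z) = -334 - 1*(-340) = -334 + 340 = 6)
x(-249) + P((19 + 32) - 159) = 6 + (13 - 2*((19 + 32) - 159)) = 6 + (13 - 2*(51 - 159)) = 6 + (13 - 2*(-108)) = 6 + (13 + 216) = 6 + 229 = 235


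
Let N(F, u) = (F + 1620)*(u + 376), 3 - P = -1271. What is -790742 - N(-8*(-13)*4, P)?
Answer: -4150142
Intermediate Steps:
P = 1274 (P = 3 - 1*(-1271) = 3 + 1271 = 1274)
N(F, u) = (376 + u)*(1620 + F) (N(F, u) = (1620 + F)*(376 + u) = (376 + u)*(1620 + F))
-790742 - N(-8*(-13)*4, P) = -790742 - (609120 + 376*(-8*(-13)*4) + 1620*1274 + (-8*(-13)*4)*1274) = -790742 - (609120 + 376*(104*4) + 2063880 + (104*4)*1274) = -790742 - (609120 + 376*416 + 2063880 + 416*1274) = -790742 - (609120 + 156416 + 2063880 + 529984) = -790742 - 1*3359400 = -790742 - 3359400 = -4150142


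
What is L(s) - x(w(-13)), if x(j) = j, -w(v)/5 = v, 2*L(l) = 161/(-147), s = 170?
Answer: -2753/42 ≈ -65.548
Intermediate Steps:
L(l) = -23/42 (L(l) = (161/(-147))/2 = (161*(-1/147))/2 = (½)*(-23/21) = -23/42)
w(v) = -5*v
L(s) - x(w(-13)) = -23/42 - (-5)*(-13) = -23/42 - 1*65 = -23/42 - 65 = -2753/42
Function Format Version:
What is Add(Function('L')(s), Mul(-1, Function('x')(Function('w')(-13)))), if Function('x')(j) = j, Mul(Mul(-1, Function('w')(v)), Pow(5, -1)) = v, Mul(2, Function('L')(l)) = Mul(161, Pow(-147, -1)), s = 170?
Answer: Rational(-2753, 42) ≈ -65.548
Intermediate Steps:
Function('L')(l) = Rational(-23, 42) (Function('L')(l) = Mul(Rational(1, 2), Mul(161, Pow(-147, -1))) = Mul(Rational(1, 2), Mul(161, Rational(-1, 147))) = Mul(Rational(1, 2), Rational(-23, 21)) = Rational(-23, 42))
Function('w')(v) = Mul(-5, v)
Add(Function('L')(s), Mul(-1, Function('x')(Function('w')(-13)))) = Add(Rational(-23, 42), Mul(-1, Mul(-5, -13))) = Add(Rational(-23, 42), Mul(-1, 65)) = Add(Rational(-23, 42), -65) = Rational(-2753, 42)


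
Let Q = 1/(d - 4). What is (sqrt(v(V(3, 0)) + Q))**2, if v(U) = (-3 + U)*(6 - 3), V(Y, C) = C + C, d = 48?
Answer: -395/44 ≈ -8.9773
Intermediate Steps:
V(Y, C) = 2*C
v(U) = -9 + 3*U (v(U) = (-3 + U)*3 = -9 + 3*U)
Q = 1/44 (Q = 1/(48 - 4) = 1/44 ≈ 0.022727)
(sqrt(v(V(3, 0)) + Q))**2 = (sqrt((-9 + 3*(2*0)) + 1/44))**2 = (sqrt((-9 + 3*0) + 1/44))**2 = (sqrt((-9 + 0) + 1/44))**2 = (sqrt(-9 + 1/44))**2 = (sqrt(-395/44))**2 = (I*sqrt(4345)/22)**2 = -395/44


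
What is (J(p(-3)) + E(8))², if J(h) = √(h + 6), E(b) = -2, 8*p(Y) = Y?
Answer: 77/8 - 3*√10 ≈ 0.13817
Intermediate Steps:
p(Y) = Y/8
J(h) = √(6 + h)
(J(p(-3)) + E(8))² = (√(6 + (⅛)*(-3)) - 2)² = (√(6 - 3/8) - 2)² = (√(45/8) - 2)² = (3*√10/4 - 2)² = (-2 + 3*√10/4)²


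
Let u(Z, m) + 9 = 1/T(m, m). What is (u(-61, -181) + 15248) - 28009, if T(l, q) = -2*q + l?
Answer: -2311369/181 ≈ -12770.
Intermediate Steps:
T(l, q) = l - 2*q
u(Z, m) = -9 - 1/m (u(Z, m) = -9 + 1/(m - 2*m) = -9 + 1/(-m) = -9 - 1/m)
(u(-61, -181) + 15248) - 28009 = ((-9 - 1/(-181)) + 15248) - 28009 = ((-9 - 1*(-1/181)) + 15248) - 28009 = ((-9 + 1/181) + 15248) - 28009 = (-1628/181 + 15248) - 28009 = 2758260/181 - 28009 = -2311369/181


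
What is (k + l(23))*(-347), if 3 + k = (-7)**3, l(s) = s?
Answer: 112081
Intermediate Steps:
k = -346 (k = -3 + (-7)**3 = -3 - 343 = -346)
(k + l(23))*(-347) = (-346 + 23)*(-347) = -323*(-347) = 112081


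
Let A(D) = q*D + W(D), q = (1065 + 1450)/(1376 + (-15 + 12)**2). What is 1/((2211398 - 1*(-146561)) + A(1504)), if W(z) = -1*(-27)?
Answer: 277/653918634 ≈ 4.2360e-7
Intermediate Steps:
q = 503/277 (q = 2515/(1376 + (-3)**2) = 2515/(1376 + 9) = 2515/1385 = 2515*(1/1385) = 503/277 ≈ 1.8159)
W(z) = 27
A(D) = 27 + 503*D/277 (A(D) = 503*D/277 + 27 = 27 + 503*D/277)
1/((2211398 - 1*(-146561)) + A(1504)) = 1/((2211398 - 1*(-146561)) + (27 + (503/277)*1504)) = 1/((2211398 + 146561) + (27 + 756512/277)) = 1/(2357959 + 763991/277) = 1/(653918634/277) = 277/653918634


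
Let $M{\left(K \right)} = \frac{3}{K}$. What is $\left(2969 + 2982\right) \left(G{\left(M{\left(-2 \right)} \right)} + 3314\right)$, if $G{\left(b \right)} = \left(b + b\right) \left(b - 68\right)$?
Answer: $\frac{41924795}{2} \approx 2.0962 \cdot 10^{7}$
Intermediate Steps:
$G{\left(b \right)} = 2 b \left(-68 + b\right)$
$\left(2969 + 2982\right) \left(G{\left(M{\left(-2 \right)} \right)} + 3314\right) = \left(2969 + 2982\right) \left(2 \frac{3}{-2} \left(-68 + \frac{3}{-2}\right) + 3314\right) = 5951 \left(2 \cdot 3 \left(- \frac{1}{2}\right) \left(-68 + 3 \left(- \frac{1}{2}\right)\right) + 3314\right) = 5951 \left(2 \left(- \frac{3}{2}\right) \left(-68 - \frac{3}{2}\right) + 3314\right) = 5951 \left(2 \left(- \frac{3}{2}\right) \left(- \frac{139}{2}\right) + 3314\right) = 5951 \left(\frac{417}{2} + 3314\right) = 5951 \cdot \frac{7045}{2} = \frac{41924795}{2}$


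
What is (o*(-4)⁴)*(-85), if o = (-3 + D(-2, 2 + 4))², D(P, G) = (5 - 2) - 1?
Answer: -21760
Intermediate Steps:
D(P, G) = 2 (D(P, G) = 3 - 1 = 2)
o = 1 (o = (-3 + 2)² = (-1)² = 1)
(o*(-4)⁴)*(-85) = (1*(-4)⁴)*(-85) = (1*256)*(-85) = 256*(-85) = -21760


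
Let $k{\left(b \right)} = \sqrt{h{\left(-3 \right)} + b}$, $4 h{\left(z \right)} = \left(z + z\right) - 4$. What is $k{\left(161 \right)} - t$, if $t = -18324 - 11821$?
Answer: $30145 + \frac{\sqrt{634}}{2} \approx 30158.0$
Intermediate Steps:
$h{\left(z \right)} = -1 + \frac{z}{2}$ ($h{\left(z \right)} = \frac{\left(z + z\right) - 4}{4} = \frac{2 z - 4}{4} = \frac{-4 + 2 z}{4} = -1 + \frac{z}{2}$)
$k{\left(b \right)} = \sqrt{- \frac{5}{2} + b}$ ($k{\left(b \right)} = \sqrt{\left(-1 + \frac{1}{2} \left(-3\right)\right) + b} = \sqrt{\left(-1 - \frac{3}{2}\right) + b} = \sqrt{- \frac{5}{2} + b}$)
$t = -30145$ ($t = -18324 - 11821 = -30145$)
$k{\left(161 \right)} - t = \frac{\sqrt{-10 + 4 \cdot 161}}{2} - -30145 = \frac{\sqrt{-10 + 644}}{2} + 30145 = \frac{\sqrt{634}}{2} + 30145 = 30145 + \frac{\sqrt{634}}{2}$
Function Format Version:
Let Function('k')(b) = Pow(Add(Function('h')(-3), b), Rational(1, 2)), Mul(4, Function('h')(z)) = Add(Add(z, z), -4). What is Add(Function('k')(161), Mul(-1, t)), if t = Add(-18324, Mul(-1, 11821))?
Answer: Add(30145, Mul(Rational(1, 2), Pow(634, Rational(1, 2)))) ≈ 30158.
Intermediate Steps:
Function('h')(z) = Add(-1, Mul(Rational(1, 2), z)) (Function('h')(z) = Mul(Rational(1, 4), Add(Add(z, z), -4)) = Mul(Rational(1, 4), Add(Mul(2, z), -4)) = Mul(Rational(1, 4), Add(-4, Mul(2, z))) = Add(-1, Mul(Rational(1, 2), z)))
Function('k')(b) = Pow(Add(Rational(-5, 2), b), Rational(1, 2)) (Function('k')(b) = Pow(Add(Add(-1, Mul(Rational(1, 2), -3)), b), Rational(1, 2)) = Pow(Add(Add(-1, Rational(-3, 2)), b), Rational(1, 2)) = Pow(Add(Rational(-5, 2), b), Rational(1, 2)))
t = -30145 (t = Add(-18324, -11821) = -30145)
Add(Function('k')(161), Mul(-1, t)) = Add(Mul(Rational(1, 2), Pow(Add(-10, Mul(4, 161)), Rational(1, 2))), Mul(-1, -30145)) = Add(Mul(Rational(1, 2), Pow(Add(-10, 644), Rational(1, 2))), 30145) = Add(Mul(Rational(1, 2), Pow(634, Rational(1, 2))), 30145) = Add(30145, Mul(Rational(1, 2), Pow(634, Rational(1, 2))))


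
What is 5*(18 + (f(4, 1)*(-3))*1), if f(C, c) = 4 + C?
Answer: -30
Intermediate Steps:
5*(18 + (f(4, 1)*(-3))*1) = 5*(18 + ((4 + 4)*(-3))*1) = 5*(18 + (8*(-3))*1) = 5*(18 - 24*1) = 5*(18 - 24) = 5*(-6) = -30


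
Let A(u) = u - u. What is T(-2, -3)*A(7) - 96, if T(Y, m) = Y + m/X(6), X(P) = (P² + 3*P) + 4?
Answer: -96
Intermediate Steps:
X(P) = 4 + P² + 3*P
A(u) = 0
T(Y, m) = Y + m/58 (T(Y, m) = Y + m/(4 + 6² + 3*6) = Y + m/(4 + 36 + 18) = Y + m/58)
T(-2, -3)*A(7) - 96 = (-2 + (1/58)*(-3))*0 - 96 = (-2 - 3/58)*0 - 96 = -119/58*0 - 96 = 0 - 96 = -96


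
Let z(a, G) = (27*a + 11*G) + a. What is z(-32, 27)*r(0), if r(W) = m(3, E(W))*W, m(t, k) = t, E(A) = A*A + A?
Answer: 0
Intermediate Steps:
E(A) = A + A**2 (E(A) = A**2 + A = A + A**2)
z(a, G) = 11*G + 28*a (z(a, G) = (11*G + 27*a) + a = 11*G + 28*a)
r(W) = 3*W
z(-32, 27)*r(0) = (11*27 + 28*(-32))*(3*0) = (297 - 896)*0 = -599*0 = 0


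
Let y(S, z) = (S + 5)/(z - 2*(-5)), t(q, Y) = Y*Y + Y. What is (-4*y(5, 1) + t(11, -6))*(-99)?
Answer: -2610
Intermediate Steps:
t(q, Y) = Y + Y² (t(q, Y) = Y² + Y = Y + Y²)
y(S, z) = (5 + S)/(10 + z) (y(S, z) = (5 + S)/(z + 10) = (5 + S)/(10 + z))
(-4*y(5, 1) + t(11, -6))*(-99) = (-4*(5 + 5)/(10 + 1) - 6*(1 - 6))*(-99) = (-4*10/11 - 6*(-5))*(-99) = (-4*10/11 + 30)*(-99) = (-40/11 + 30)*(-99) = (290/11)*(-99) = -2610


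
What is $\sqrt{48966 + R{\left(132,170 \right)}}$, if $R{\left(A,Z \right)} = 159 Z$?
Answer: $6 \sqrt{2111} \approx 275.67$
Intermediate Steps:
$\sqrt{48966 + R{\left(132,170 \right)}} = \sqrt{48966 + 159 \cdot 170} = \sqrt{48966 + 27030} = \sqrt{75996} = 6 \sqrt{2111}$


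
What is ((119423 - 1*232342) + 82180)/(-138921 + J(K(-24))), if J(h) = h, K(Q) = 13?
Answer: 30739/138908 ≈ 0.22129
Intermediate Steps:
((119423 - 1*232342) + 82180)/(-138921 + J(K(-24))) = ((119423 - 1*232342) + 82180)/(-138921 + 13) = ((119423 - 232342) + 82180)/(-138908) = (-112919 + 82180)*(-1/138908) = -30739*(-1/138908) = 30739/138908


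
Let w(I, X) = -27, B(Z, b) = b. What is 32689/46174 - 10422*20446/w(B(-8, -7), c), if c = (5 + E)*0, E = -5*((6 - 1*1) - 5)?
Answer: 364412443833/46174 ≈ 7.8922e+6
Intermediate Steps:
E = 0 (E = -5*((6 - 1) - 5) = -5*(5 - 5) = -5*0 = 0)
c = 0 (c = (5 + 0)*0 = 5*0 = 0)
32689/46174 - 10422*20446/w(B(-8, -7), c) = 32689/46174 - 10422/((-27/20446)) = 32689*(1/46174) - 10422/((-27*1/20446)) = 32689/46174 - 10422/(-27/20446) = 32689/46174 - 10422*(-20446/27) = 32689/46174 + 7892156 = 364412443833/46174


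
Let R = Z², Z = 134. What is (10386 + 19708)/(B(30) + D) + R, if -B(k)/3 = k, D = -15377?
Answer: 277695358/15467 ≈ 17954.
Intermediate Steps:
B(k) = -3*k
R = 17956 (R = 134² = 17956)
(10386 + 19708)/(B(30) + D) + R = (10386 + 19708)/(-3*30 - 15377) + 17956 = 30094/(-90 - 15377) + 17956 = 30094/(-15467) + 17956 = 30094*(-1/15467) + 17956 = -30094/15467 + 17956 = 277695358/15467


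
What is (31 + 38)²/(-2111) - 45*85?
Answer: -8079336/2111 ≈ -3827.3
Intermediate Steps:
(31 + 38)²/(-2111) - 45*85 = 69²*(-1/2111) - 3825 = 4761*(-1/2111) - 3825 = -4761/2111 - 3825 = -8079336/2111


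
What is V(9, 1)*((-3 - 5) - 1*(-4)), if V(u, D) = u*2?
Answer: -72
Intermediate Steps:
V(u, D) = 2*u
V(9, 1)*((-3 - 5) - 1*(-4)) = (2*9)*((-3 - 5) - 1*(-4)) = 18*(-8 + 4) = 18*(-4) = -72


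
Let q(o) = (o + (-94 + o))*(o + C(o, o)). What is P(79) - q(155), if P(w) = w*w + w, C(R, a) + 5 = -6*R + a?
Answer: 141320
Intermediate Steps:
C(R, a) = -5 + a - 6*R (C(R, a) = -5 + (-6*R + a) = -5 + (a - 6*R) = -5 + a - 6*R)
P(w) = w + w**2 (P(w) = w**2 + w = w + w**2)
q(o) = (-94 + 2*o)*(-5 - 4*o) (q(o) = (o + (-94 + o))*(o + (-5 + o - 6*o)) = (-94 + 2*o)*(o + (-5 - 5*o)) = (-94 + 2*o)*(-5 - 4*o))
P(79) - q(155) = 79*(1 + 79) - (470 - 8*155**2 + 366*155) = 79*80 - (470 - 8*24025 + 56730) = 6320 - (470 - 192200 + 56730) = 6320 - 1*(-135000) = 6320 + 135000 = 141320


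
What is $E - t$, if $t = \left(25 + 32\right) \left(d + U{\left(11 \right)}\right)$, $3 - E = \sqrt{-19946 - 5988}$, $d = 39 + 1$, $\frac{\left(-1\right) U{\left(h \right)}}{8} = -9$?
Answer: $-6381 - i \sqrt{25934} \approx -6381.0 - 161.04 i$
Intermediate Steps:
$U{\left(h \right)} = 72$ ($U{\left(h \right)} = \left(-8\right) \left(-9\right) = 72$)
$d = 40$
$E = 3 - i \sqrt{25934}$ ($E = 3 - \sqrt{-19946 - 5988} = 3 - \sqrt{-25934} = 3 - i \sqrt{25934} \approx 3.0 - 161.04 i$)
$t = 6384$ ($t = \left(25 + 32\right) \left(40 + 72\right) = 57 \cdot 112 = 6384$)
$E - t = \left(3 - i \sqrt{25934}\right) - 6384 = -6381 - i \sqrt{25934}$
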